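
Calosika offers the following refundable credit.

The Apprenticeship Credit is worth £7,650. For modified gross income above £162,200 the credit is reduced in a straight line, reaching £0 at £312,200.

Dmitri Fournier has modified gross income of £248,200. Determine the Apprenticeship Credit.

£3,264

Apprenticeship Credit: £248,200 is £86,000 into a £150,000 phase-out range, leaving 64,000/150,000 of the credit: £7,650 × 64,000/150,000 = £3,264.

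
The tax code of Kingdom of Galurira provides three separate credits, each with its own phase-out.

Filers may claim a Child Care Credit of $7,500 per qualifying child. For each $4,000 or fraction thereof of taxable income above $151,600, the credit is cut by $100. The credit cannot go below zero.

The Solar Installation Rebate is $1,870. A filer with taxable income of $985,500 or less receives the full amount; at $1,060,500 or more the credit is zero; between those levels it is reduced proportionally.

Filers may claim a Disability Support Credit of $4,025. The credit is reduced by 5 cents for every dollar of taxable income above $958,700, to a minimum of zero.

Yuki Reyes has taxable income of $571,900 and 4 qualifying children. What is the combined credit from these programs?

$25,295

Child Care Credit: base = 4 × $7,500 = $30,000. income exceeds $151,600 by $420,300, which is 106 full-or-partial $4,000 increments; reduction = 106 × $100 = $10,600, leaving $19,400.
Solar Installation Rebate: $571,900 is at or below the $985,500 threshold, so the full $1,870 applies.
Disability Support Credit: $571,900 is at or below the $958,700 threshold, so the full $4,025 applies.
Total: $19,400 + $1,870 + $4,025 = $25,295.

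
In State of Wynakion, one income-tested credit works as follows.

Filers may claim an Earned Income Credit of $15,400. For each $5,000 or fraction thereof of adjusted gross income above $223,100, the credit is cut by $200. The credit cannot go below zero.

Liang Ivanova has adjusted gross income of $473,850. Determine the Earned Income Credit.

$5,200

Earned Income Credit: income exceeds $223,100 by $250,750, which is 51 full-or-partial $5,000 increments; reduction = 51 × $200 = $10,200, leaving $5,200.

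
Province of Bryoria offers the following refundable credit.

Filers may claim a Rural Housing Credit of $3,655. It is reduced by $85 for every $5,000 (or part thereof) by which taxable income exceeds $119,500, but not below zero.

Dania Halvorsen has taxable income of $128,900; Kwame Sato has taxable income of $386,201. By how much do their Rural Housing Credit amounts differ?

$3,485

Dania ($128,900): Rural Housing Credit: income exceeds $119,500 by $9,400, which is 2 full-or-partial $5,000 increments; reduction = 2 × $85 = $170, leaving $3,485.
Kwame ($386,201): Rural Housing Credit: income exceeds $119,500 by $266,701 → 54 increments × $85 = $4,590 ≥ base, so the credit is $0.
Difference: |$3,485 − $0| = $3,485.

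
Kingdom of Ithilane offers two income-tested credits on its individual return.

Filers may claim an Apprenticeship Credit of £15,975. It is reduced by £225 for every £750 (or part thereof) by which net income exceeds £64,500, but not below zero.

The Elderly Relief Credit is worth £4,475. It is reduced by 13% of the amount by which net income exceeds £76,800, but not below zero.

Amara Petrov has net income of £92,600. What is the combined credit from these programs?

£9,846

Apprenticeship Credit: income exceeds £64,500 by £28,100, which is 38 full-or-partial £750 increments; reduction = 38 × £225 = £8,550, leaving £7,425.
Elderly Relief Credit: 13% of the £15,800 excess over £76,800 is £2,054; credit = £4,475 − £2,054 = £2,421.
Total: £7,425 + £2,421 = £9,846.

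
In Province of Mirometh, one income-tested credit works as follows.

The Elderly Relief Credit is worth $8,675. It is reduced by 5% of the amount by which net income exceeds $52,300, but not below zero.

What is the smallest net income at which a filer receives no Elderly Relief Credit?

The credit falls by 5% of each dollar above $52,300, so it reaches zero when the excess is $8,675 / 5% = $173,500: income = $52,300 + $173,500 = $225,800.

$225,800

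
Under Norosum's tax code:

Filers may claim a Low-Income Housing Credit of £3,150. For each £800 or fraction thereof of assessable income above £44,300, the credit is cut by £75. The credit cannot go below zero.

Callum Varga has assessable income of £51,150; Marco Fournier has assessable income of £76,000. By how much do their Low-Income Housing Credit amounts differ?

Callum (£51,150): Low-Income Housing Credit: income exceeds £44,300 by £6,850, which is 9 full-or-partial £800 increments; reduction = 9 × £75 = £675, leaving £2,475.
Marco (£76,000): Low-Income Housing Credit: income exceeds £44,300 by £31,700, which is 40 full-or-partial £800 increments; reduction = 40 × £75 = £3,000, leaving £150.
Difference: |£2,475 − £150| = £2,325.

£2,325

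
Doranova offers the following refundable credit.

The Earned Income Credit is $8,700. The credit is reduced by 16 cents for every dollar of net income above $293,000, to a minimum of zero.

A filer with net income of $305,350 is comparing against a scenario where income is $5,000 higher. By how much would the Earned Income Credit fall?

At $305,350 — 16% of the $12,350 excess over $293,000 is $1,976; credit = $8,700 − $1,976 = $6,724.
At $310,350 — 16% of the $17,350 excess over $293,000 is $2,776; credit = $8,700 − $2,776 = $5,924.
Lost: $6,724 − $5,924 = $800.

$800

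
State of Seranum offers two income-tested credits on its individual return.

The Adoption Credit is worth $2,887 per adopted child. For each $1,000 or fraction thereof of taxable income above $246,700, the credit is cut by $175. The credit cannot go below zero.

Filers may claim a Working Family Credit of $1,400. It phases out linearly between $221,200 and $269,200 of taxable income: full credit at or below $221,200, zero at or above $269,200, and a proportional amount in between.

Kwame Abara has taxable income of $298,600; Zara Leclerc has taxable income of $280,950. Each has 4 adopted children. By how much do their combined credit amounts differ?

$2,975

Kwame ($298,600): Adoption Credit: base = 4 × $2,887 = $11,548. income exceeds $246,700 by $51,900, which is 52 full-or-partial $1,000 increments; reduction = 52 × $175 = $9,100, leaving $2,448. Working Family Credit: $298,600 is at or above $269,200, so the credit is $0. total $2,448 + $0 = $2,448
Zara ($280,950): Adoption Credit: base = 4 × $2,887 = $11,548. income exceeds $246,700 by $34,250, which is 35 full-or-partial $1,000 increments; reduction = 35 × $175 = $6,125, leaving $5,423. Working Family Credit: $280,950 is at or above $269,200, so the credit is $0. total $5,423 + $0 = $5,423
Difference: |$2,448 − $5,423| = $2,975.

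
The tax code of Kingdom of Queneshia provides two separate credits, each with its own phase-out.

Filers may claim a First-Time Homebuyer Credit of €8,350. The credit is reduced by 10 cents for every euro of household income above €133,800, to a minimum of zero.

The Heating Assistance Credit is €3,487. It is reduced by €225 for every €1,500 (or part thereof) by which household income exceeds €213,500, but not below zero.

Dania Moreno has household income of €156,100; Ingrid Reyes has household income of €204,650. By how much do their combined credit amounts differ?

Dania (€156,100): First-Time Homebuyer Credit: 10% of the €22,300 excess over €133,800 is €2,230; credit = €8,350 − €2,230 = €6,120. Heating Assistance Credit: €156,100 is at or below the €213,500 threshold, so the full €3,487 applies. total €6,120 + €3,487 = €9,607
Ingrid (€204,650): First-Time Homebuyer Credit: 10% of the €70,850 excess over €133,800 is €7,085; credit = €8,350 − €7,085 = €1,265. Heating Assistance Credit: €204,650 is at or below the €213,500 threshold, so the full €3,487 applies. total €1,265 + €3,487 = €4,752
Difference: |€9,607 − €4,752| = €4,855.

€4,855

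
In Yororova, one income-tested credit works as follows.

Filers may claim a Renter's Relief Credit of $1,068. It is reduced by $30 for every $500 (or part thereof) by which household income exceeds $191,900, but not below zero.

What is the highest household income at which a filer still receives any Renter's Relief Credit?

$209,400

After 35 increments the reduction is 35 × $30 = $1,050, leaving $18; one more increment wipes it out. Increment 35 ends at excess 35 × $500 = $17,500, so the highest qualifying income is $191,900 + $17,500 = $209,400.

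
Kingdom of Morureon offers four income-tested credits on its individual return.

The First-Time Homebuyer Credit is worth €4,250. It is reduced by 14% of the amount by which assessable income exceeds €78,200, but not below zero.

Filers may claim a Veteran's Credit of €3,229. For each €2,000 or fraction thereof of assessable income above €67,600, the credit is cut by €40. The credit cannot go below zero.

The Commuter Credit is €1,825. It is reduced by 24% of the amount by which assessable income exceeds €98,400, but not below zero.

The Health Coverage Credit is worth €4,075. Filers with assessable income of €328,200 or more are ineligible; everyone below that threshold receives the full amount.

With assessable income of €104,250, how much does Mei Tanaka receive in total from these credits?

First-Time Homebuyer Credit: 14% of the €26,050 excess over €78,200 is €3,647; credit = €4,250 − €3,647 = €603.
Veteran's Credit: income exceeds €67,600 by €36,650, which is 19 full-or-partial €2,000 increments; reduction = 19 × €40 = €760, leaving €2,469.
Commuter Credit: 24% of the €5,850 excess over €98,400 is €1,404; credit = €1,825 − €1,404 = €421.
Health Coverage Credit: €104,250 is below the €328,200 cutoff, so the full €4,075 applies.
Total: €603 + €2,469 + €421 + €4,075 = €7,568.

€7,568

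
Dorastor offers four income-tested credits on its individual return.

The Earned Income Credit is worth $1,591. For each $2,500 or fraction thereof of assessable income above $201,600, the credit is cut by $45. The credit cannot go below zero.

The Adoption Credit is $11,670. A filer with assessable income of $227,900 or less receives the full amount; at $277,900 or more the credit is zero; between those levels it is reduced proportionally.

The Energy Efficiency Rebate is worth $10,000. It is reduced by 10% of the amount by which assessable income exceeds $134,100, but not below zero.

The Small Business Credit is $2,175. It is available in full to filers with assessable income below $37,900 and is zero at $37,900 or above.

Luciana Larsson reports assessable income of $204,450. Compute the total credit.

Earned Income Credit: income exceeds $201,600 by $2,850, which is 2 full-or-partial $2,500 increments; reduction = 2 × $45 = $90, leaving $1,501.
Adoption Credit: $204,450 is at or below the $227,900 threshold, so the full $11,670 applies.
Energy Efficiency Rebate: 10% of the $70,350 excess over $134,100 is $7,035; credit = $10,000 − $7,035 = $2,965.
Small Business Credit: $204,450 meets or exceeds the $37,900 cutoff, so the credit is $0.
Total: $1,501 + $11,670 + $2,965 + $0 = $16,136.

$16,136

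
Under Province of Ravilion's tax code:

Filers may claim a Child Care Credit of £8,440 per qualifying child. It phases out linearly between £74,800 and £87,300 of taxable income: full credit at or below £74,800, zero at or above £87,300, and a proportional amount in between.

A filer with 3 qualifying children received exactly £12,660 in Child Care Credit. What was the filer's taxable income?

Full credit = 3 × £8,440 = £25,320.
£12,660 is 12,660/25,320 of the full £25,320, so 12,660/25,320 of the £12,500 range has been used: income = £74,800 + £12,500 × 12,660/25,320 = £81,050.

£81,050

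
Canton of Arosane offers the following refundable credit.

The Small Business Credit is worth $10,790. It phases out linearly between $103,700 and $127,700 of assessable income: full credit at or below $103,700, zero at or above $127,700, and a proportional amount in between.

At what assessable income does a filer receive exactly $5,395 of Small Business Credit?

$5,395 is 5,395/10,790 of the full $10,790, so 5,395/10,790 of the $24,000 range has been used: income = $103,700 + $24,000 × 5,395/10,790 = $115,700.

$115,700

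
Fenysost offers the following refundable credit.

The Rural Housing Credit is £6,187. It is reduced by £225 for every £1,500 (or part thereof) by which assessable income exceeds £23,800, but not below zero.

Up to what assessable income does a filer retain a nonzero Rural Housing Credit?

After 27 increments the reduction is 27 × £225 = £6,075, leaving £112; one more increment wipes it out. Increment 27 ends at excess 27 × £1,500 = £40,500, so the highest qualifying income is £23,800 + £40,500 = £64,300.

£64,300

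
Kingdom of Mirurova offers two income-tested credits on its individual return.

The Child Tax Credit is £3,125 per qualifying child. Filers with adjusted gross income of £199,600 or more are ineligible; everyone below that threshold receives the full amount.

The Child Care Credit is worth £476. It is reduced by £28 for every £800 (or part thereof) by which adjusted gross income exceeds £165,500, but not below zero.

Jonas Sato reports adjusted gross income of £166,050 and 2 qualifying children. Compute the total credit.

£6,698

Child Tax Credit: base = 2 × £3,125 = £6,250. £166,050 is below the £199,600 cutoff, so the full £6,250 applies.
Child Care Credit: income exceeds £165,500 by £550, which is 1 full-or-partial £800 increment; reduction = 1 × £28 = £28, leaving £448.
Total: £6,250 + £448 = £6,698.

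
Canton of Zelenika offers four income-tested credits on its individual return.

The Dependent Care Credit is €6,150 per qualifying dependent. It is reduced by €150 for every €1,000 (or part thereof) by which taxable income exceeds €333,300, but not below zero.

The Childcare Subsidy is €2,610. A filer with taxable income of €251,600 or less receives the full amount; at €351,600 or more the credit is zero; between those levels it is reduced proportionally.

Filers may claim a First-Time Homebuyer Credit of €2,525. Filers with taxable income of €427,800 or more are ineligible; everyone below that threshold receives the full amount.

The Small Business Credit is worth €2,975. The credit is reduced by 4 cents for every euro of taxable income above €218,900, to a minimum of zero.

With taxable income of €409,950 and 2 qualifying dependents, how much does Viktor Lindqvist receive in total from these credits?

Dependent Care Credit: base = 2 × €6,150 = €12,300. income exceeds €333,300 by €76,650, which is 77 full-or-partial €1,000 increments; reduction = 77 × €150 = €11,550, leaving €750.
Childcare Subsidy: €409,950 is at or above €351,600, so the credit is €0.
First-Time Homebuyer Credit: €409,950 is below the €427,800 cutoff, so the full €2,525 applies.
Small Business Credit: 4% of the €191,050 excess over €218,900 is €7,642 ≥ base, so the credit is €0.
Total: €750 + €0 + €2,525 + €0 = €3,275.

€3,275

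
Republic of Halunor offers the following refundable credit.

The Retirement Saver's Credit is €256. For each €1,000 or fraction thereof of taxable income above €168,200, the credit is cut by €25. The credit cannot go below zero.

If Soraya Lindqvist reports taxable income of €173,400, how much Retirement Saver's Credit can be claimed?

Retirement Saver's Credit: income exceeds €168,200 by €5,200, which is 6 full-or-partial €1,000 increments; reduction = 6 × €25 = €150, leaving €106.

€106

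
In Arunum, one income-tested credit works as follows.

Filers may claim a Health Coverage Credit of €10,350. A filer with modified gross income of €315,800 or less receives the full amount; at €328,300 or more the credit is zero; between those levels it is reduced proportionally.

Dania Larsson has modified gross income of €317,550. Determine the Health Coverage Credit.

Health Coverage Credit: €317,550 is €1,750 into a €12,500 phase-out range, leaving 10,750/12,500 of the credit: €10,350 × 10,750/12,500 = €8,901.

€8,901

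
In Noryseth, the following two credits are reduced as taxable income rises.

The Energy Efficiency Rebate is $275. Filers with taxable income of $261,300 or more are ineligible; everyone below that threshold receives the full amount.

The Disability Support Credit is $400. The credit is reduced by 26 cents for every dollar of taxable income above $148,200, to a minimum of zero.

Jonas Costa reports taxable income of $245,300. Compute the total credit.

$275

Energy Efficiency Rebate: $245,300 is below the $261,300 cutoff, so the full $275 applies.
Disability Support Credit: 26% of the $97,100 excess over $148,200 is $25,246 ≥ base, so the credit is $0.
Total: $275 + $0 = $275.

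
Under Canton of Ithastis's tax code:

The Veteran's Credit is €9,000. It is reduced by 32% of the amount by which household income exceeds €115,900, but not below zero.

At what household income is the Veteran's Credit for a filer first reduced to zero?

The credit falls by 32% of each euro above €115,900, so it reaches zero when the excess is €9,000 / 32% = €28,125: income = €115,900 + €28,125 = €144,025.

€144,025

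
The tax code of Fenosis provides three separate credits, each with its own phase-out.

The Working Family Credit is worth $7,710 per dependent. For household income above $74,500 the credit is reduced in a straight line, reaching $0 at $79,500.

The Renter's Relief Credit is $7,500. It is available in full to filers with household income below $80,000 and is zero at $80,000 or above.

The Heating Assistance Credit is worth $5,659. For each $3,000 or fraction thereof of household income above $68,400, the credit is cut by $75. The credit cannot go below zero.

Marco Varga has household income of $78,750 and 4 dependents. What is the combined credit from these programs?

Working Family Credit: base = 4 × $7,710 = $30,840. $78,750 is $4,250 into a $5,000 phase-out range, leaving 750/5,000 of the credit: $30,840 × 750/5,000 = $4,626.
Renter's Relief Credit: $78,750 is below the $80,000 cutoff, so the full $7,500 applies.
Heating Assistance Credit: income exceeds $68,400 by $10,350, which is 4 full-or-partial $3,000 increments; reduction = 4 × $75 = $300, leaving $5,359.
Total: $4,626 + $7,500 + $5,359 = $17,485.

$17,485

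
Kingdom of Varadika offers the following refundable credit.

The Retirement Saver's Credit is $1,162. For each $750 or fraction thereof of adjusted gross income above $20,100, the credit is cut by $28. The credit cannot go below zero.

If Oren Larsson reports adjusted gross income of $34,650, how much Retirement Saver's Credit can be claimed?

$602

Retirement Saver's Credit: income exceeds $20,100 by $14,550, which is 20 full-or-partial $750 increments; reduction = 20 × $28 = $560, leaving $602.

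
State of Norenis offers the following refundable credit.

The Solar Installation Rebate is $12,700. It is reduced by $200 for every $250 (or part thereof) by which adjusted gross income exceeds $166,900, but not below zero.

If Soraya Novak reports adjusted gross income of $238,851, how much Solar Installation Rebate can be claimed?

$0

Solar Installation Rebate: income exceeds $166,900 by $71,951 → 288 increments × $200 = $57,600 ≥ base, so the credit is $0.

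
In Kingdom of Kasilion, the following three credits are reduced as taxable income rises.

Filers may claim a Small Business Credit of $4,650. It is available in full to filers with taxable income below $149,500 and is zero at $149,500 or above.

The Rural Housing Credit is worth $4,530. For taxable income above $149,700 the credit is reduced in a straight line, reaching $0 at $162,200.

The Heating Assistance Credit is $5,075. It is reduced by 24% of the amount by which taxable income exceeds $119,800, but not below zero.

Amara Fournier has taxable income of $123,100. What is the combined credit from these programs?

$13,463

Small Business Credit: $123,100 is below the $149,500 cutoff, so the full $4,650 applies.
Rural Housing Credit: $123,100 is at or below the $149,700 threshold, so the full $4,530 applies.
Heating Assistance Credit: 24% of the $3,300 excess over $119,800 is $792; credit = $5,075 − $792 = $4,283.
Total: $4,650 + $4,530 + $4,283 = $13,463.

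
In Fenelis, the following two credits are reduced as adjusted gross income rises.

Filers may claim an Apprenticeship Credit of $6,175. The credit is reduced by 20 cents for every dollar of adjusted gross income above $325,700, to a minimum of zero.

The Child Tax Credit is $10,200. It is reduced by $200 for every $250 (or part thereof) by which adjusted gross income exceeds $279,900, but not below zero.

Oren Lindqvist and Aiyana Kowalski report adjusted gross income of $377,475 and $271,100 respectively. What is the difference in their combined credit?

Oren ($377,475): Apprenticeship Credit: 20% of the $51,775 excess over $325,700 is $10,355 ≥ base, so the credit is $0. Child Tax Credit: income exceeds $279,900 by $97,575 → 391 increments × $200 = $78,200 ≥ base, so the credit is $0. total $0 + $0 = $0
Aiyana ($271,100): Apprenticeship Credit: $271,100 is at or below the $325,700 threshold, so the full $6,175 applies. Child Tax Credit: $271,100 is at or below the $279,900 threshold, so the full $10,200 applies. total $6,175 + $10,200 = $16,375
Difference: |$0 − $16,375| = $16,375.

$16,375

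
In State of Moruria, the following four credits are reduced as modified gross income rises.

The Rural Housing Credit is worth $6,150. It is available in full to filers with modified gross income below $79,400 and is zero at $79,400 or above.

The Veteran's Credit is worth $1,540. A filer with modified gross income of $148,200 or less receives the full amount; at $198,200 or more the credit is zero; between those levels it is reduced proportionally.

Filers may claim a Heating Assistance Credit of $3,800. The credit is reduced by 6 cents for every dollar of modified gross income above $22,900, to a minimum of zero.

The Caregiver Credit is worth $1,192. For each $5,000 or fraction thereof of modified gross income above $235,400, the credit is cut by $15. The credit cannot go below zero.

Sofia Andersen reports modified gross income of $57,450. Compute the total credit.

Rural Housing Credit: $57,450 is below the $79,400 cutoff, so the full $6,150 applies.
Veteran's Credit: $57,450 is at or below the $148,200 threshold, so the full $1,540 applies.
Heating Assistance Credit: 6% of the $34,550 excess over $22,900 is $2,073; credit = $3,800 − $2,073 = $1,727.
Caregiver Credit: $57,450 is at or below the $235,400 threshold, so the full $1,192 applies.
Total: $6,150 + $1,540 + $1,727 + $1,192 = $10,609.

$10,609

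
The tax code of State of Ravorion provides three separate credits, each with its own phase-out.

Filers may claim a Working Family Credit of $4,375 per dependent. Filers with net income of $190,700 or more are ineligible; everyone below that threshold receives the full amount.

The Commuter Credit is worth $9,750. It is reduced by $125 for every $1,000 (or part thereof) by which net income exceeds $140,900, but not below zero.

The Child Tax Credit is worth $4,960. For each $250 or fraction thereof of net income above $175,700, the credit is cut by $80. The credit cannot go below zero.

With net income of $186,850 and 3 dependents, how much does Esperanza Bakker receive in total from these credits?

Working Family Credit: base = 3 × $4,375 = $13,125. $186,850 is below the $190,700 cutoff, so the full $13,125 applies.
Commuter Credit: income exceeds $140,900 by $45,950, which is 46 full-or-partial $1,000 increments; reduction = 46 × $125 = $5,750, leaving $4,000.
Child Tax Credit: income exceeds $175,700 by $11,150, which is 45 full-or-partial $250 increments; reduction = 45 × $80 = $3,600, leaving $1,360.
Total: $13,125 + $4,000 + $1,360 = $18,485.

$18,485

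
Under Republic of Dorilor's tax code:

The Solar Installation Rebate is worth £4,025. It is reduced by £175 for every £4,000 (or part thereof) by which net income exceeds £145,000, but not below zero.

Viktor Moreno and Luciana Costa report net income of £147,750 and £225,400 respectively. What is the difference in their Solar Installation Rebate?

£3,500

Viktor (£147,750): Solar Installation Rebate: income exceeds £145,000 by £2,750, which is 1 full-or-partial £4,000 increment; reduction = 1 × £175 = £175, leaving £3,850.
Luciana (£225,400): Solar Installation Rebate: income exceeds £145,000 by £80,400, which is 21 full-or-partial £4,000 increments; reduction = 21 × £175 = £3,675, leaving £350.
Difference: |£3,850 − £350| = £3,500.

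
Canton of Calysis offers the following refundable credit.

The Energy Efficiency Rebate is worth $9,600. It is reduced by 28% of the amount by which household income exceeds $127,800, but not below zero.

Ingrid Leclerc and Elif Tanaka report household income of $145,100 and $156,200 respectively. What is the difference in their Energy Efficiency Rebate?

$3,108

Ingrid ($145,100): Energy Efficiency Rebate: 28% of the $17,300 excess over $127,800 is $4,844; credit = $9,600 − $4,844 = $4,756.
Elif ($156,200): Energy Efficiency Rebate: 28% of the $28,400 excess over $127,800 is $7,952; credit = $9,600 − $7,952 = $1,648.
Difference: |$4,756 − $1,648| = $3,108.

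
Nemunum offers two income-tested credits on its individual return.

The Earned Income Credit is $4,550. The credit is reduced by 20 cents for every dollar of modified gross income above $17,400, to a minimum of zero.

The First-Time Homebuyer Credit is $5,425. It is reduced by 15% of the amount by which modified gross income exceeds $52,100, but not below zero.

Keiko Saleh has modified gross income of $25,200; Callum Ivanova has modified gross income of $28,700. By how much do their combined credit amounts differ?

Keiko ($25,200): Earned Income Credit: 20% of the $7,800 excess over $17,400 is $1,560; credit = $4,550 − $1,560 = $2,990. First-Time Homebuyer Credit: $25,200 is at or below the $52,100 threshold, so the full $5,425 applies. total $2,990 + $5,425 = $8,415
Callum ($28,700): Earned Income Credit: 20% of the $11,300 excess over $17,400 is $2,260; credit = $4,550 − $2,260 = $2,290. First-Time Homebuyer Credit: $28,700 is at or below the $52,100 threshold, so the full $5,425 applies. total $2,290 + $5,425 = $7,715
Difference: |$8,415 − $7,715| = $700.

$700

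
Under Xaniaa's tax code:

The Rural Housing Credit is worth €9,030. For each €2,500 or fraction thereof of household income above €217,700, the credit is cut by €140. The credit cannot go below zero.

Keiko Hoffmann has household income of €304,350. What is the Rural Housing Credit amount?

€4,130

Rural Housing Credit: income exceeds €217,700 by €86,650, which is 35 full-or-partial €2,500 increments; reduction = 35 × €140 = €4,900, leaving €4,130.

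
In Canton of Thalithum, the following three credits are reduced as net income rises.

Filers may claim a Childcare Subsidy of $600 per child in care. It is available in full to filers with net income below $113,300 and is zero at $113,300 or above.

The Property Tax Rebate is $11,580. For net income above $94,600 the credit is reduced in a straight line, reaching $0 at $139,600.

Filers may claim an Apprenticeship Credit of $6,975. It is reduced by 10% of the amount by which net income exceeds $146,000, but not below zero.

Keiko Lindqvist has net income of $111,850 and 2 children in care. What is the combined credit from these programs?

$15,316

Childcare Subsidy: base = 2 × $600 = $1,200. $111,850 is below the $113,300 cutoff, so the full $1,200 applies.
Property Tax Rebate: $111,850 is $17,250 into a $45,000 phase-out range, leaving 27,750/45,000 of the credit: $11,580 × 27,750/45,000 = $7,141.
Apprenticeship Credit: $111,850 is at or below the $146,000 threshold, so the full $6,975 applies.
Total: $1,200 + $7,141 + $6,975 = $15,316.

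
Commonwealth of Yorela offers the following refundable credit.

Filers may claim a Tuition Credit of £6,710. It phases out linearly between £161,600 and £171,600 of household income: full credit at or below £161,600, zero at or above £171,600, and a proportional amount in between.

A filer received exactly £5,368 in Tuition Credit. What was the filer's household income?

£5,368 is 5,368/6,710 of the full £6,710, so 1,342/6,710 of the £10,000 range has been used: income = £161,600 + £10,000 × 1,342/6,710 = £163,600.

£163,600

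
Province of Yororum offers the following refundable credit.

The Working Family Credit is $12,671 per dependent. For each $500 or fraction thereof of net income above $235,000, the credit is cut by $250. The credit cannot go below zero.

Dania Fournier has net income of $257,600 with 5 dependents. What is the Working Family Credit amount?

Working Family Credit: base = 5 × $12,671 = $63,355. income exceeds $235,000 by $22,600, which is 46 full-or-partial $500 increments; reduction = 46 × $250 = $11,500, leaving $51,855.

$51,855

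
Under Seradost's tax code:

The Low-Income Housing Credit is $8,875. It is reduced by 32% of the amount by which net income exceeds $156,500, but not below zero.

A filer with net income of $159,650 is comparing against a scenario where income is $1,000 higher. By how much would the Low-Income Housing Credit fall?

$320

At $159,650 — 32% of the $3,150 excess over $156,500 is $1,008; credit = $8,875 − $1,008 = $7,867.
At $160,650 — 32% of the $4,150 excess over $156,500 is $1,328; credit = $8,875 − $1,328 = $7,547.
Lost: $7,867 − $7,547 = $320.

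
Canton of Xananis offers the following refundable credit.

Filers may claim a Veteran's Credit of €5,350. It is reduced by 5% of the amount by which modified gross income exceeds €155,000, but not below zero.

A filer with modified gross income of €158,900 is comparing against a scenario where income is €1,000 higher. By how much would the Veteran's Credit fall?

At €158,900 — 5% of the €3,900 excess over €155,000 is €195; credit = €5,350 − €195 = €5,155.
At €159,900 — 5% of the €4,900 excess over €155,000 is €245; credit = €5,350 − €245 = €5,105.
Lost: €5,155 − €5,105 = €50.

€50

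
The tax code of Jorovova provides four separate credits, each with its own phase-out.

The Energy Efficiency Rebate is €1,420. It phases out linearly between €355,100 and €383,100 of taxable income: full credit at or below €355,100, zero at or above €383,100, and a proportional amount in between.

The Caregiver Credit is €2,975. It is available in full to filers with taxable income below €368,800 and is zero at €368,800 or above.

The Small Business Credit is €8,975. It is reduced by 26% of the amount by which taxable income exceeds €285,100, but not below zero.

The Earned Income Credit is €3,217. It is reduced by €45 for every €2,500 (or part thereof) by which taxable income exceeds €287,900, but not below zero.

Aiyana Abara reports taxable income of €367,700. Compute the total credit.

Energy Efficiency Rebate: €367,700 is €12,600 into a €28,000 phase-out range, leaving 15,400/28,000 of the credit: €1,420 × 15,400/28,000 = €781.
Caregiver Credit: €367,700 is below the €368,800 cutoff, so the full €2,975 applies.
Small Business Credit: 26% of the €82,600 excess over €285,100 is €21,476 ≥ base, so the credit is €0.
Earned Income Credit: income exceeds €287,900 by €79,800, which is 32 full-or-partial €2,500 increments; reduction = 32 × €45 = €1,440, leaving €1,777.
Total: €781 + €2,975 + €0 + €1,777 = €5,533.

€5,533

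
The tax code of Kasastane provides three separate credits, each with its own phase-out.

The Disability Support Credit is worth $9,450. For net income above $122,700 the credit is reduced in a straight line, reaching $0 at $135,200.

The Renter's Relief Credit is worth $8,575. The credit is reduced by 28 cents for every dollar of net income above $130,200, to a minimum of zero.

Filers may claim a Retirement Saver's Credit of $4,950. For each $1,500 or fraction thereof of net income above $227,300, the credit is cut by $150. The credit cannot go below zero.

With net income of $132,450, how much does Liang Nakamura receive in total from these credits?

Disability Support Credit: $132,450 is $9,750 into a $12,500 phase-out range, leaving 2,750/12,500 of the credit: $9,450 × 2,750/12,500 = $2,079.
Renter's Relief Credit: 28% of the $2,250 excess over $130,200 is $630; credit = $8,575 − $630 = $7,945.
Retirement Saver's Credit: $132,450 is at or below the $227,300 threshold, so the full $4,950 applies.
Total: $2,079 + $7,945 + $4,950 = $14,974.

$14,974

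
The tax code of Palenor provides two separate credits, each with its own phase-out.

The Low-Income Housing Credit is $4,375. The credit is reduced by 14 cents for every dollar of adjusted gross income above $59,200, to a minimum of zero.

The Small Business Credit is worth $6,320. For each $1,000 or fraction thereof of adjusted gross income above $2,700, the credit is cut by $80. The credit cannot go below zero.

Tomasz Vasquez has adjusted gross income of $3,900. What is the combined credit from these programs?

Low-Income Housing Credit: $3,900 is at or below the $59,200 threshold, so the full $4,375 applies.
Small Business Credit: income exceeds $2,700 by $1,200, which is 2 full-or-partial $1,000 increments; reduction = 2 × $80 = $160, leaving $6,160.
Total: $4,375 + $6,160 = $10,535.

$10,535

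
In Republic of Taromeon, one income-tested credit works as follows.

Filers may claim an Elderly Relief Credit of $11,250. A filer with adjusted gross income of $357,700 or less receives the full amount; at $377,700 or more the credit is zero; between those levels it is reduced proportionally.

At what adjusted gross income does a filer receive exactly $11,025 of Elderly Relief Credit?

$11,025 is 11,025/11,250 of the full $11,250, so 225/11,250 of the $20,000 range has been used: income = $357,700 + $20,000 × 225/11,250 = $358,100.

$358,100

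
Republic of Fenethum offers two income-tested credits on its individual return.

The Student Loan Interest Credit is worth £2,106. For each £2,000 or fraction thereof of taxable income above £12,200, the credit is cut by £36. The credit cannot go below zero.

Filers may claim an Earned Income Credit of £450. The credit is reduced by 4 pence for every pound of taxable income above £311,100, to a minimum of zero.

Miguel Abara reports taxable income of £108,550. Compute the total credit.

£792

Student Loan Interest Credit: income exceeds £12,200 by £96,350, which is 49 full-or-partial £2,000 increments; reduction = 49 × £36 = £1,764, leaving £342.
Earned Income Credit: £108,550 is at or below the £311,100 threshold, so the full £450 applies.
Total: £342 + £450 = £792.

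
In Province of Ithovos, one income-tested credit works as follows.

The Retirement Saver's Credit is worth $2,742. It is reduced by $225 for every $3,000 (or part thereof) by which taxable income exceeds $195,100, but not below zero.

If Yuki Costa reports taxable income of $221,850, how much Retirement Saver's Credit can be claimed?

$717

Retirement Saver's Credit: income exceeds $195,100 by $26,750, which is 9 full-or-partial $3,000 increments; reduction = 9 × $225 = $2,025, leaving $717.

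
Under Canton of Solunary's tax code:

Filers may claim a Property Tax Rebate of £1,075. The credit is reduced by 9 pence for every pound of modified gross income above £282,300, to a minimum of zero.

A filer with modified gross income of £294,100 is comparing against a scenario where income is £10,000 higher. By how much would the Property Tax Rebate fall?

£13

At £294,100 — 9% of the £11,800 excess over £282,300 is £1,062; credit = £1,075 − £1,062 = £13.
At £304,100 — 9% of the £21,800 excess over £282,300 is £1,962 ≥ base, so the credit is £0.
Lost: £13 − £0 = £13.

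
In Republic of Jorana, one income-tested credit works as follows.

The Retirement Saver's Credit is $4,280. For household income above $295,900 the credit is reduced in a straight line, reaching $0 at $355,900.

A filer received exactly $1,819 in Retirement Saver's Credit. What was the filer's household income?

$330,400

$1,819 is 1,819/4,280 of the full $4,280, so 2,461/4,280 of the $60,000 range has been used: income = $295,900 + $60,000 × 2,461/4,280 = $330,400.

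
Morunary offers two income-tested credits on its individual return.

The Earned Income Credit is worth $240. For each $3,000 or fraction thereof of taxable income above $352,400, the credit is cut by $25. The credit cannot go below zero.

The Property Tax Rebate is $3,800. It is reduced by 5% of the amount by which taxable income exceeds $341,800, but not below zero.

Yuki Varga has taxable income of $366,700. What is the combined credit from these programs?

$2,670

Earned Income Credit: income exceeds $352,400 by $14,300, which is 5 full-or-partial $3,000 increments; reduction = 5 × $25 = $125, leaving $115.
Property Tax Rebate: 5% of the $24,900 excess over $341,800 is $1,245; credit = $3,800 − $1,245 = $2,555.
Total: $115 + $2,555 = $2,670.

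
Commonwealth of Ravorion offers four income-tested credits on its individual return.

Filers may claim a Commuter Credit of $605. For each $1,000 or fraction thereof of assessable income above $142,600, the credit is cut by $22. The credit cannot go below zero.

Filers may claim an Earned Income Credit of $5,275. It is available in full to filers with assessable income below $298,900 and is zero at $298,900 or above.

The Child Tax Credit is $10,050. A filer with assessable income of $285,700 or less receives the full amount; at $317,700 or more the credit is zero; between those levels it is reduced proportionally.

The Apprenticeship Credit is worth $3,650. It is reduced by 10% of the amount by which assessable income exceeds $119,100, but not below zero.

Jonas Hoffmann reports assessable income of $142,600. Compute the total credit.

Commuter Credit: $142,600 is at or below the $142,600 threshold, so the full $605 applies.
Earned Income Credit: $142,600 is below the $298,900 cutoff, so the full $5,275 applies.
Child Tax Credit: $142,600 is at or below the $285,700 threshold, so the full $10,050 applies.
Apprenticeship Credit: 10% of the $23,500 excess over $119,100 is $2,350; credit = $3,650 − $2,350 = $1,300.
Total: $605 + $5,275 + $10,050 + $1,300 = $17,230.

$17,230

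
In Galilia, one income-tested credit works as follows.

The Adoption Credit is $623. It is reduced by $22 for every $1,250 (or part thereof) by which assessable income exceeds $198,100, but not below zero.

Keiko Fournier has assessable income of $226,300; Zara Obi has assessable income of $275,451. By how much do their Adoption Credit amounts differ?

$117

Keiko ($226,300): Adoption Credit: income exceeds $198,100 by $28,200, which is 23 full-or-partial $1,250 increments; reduction = 23 × $22 = $506, leaving $117.
Zara ($275,451): Adoption Credit: income exceeds $198,100 by $77,351 → 62 increments × $22 = $1,364 ≥ base, so the credit is $0.
Difference: |$117 − $0| = $117.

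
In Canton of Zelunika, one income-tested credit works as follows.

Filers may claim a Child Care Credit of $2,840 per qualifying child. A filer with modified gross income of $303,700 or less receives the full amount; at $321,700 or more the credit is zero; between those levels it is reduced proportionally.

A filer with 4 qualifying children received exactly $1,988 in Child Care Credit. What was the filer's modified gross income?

Full credit = 4 × $2,840 = $11,360.
$1,988 is 1,988/11,360 of the full $11,360, so 9,372/11,360 of the $18,000 range has been used: income = $303,700 + $18,000 × 9,372/11,360 = $318,550.

$318,550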